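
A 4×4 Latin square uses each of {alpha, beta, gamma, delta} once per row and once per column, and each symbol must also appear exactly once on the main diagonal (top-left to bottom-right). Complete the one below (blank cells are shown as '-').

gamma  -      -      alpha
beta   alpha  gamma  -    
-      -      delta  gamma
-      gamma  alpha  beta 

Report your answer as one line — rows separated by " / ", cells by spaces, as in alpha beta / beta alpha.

gamma delta beta alpha / beta alpha gamma delta / alpha beta delta gamma / delta gamma alpha beta

At row 1, column 3: row 1 has {alpha,gamma}; column 3 has {alpha,gamma,delta}; that leaves beta.
At row 2, column 4: row 2 has {alpha,beta,gamma}; column 4 has {alpha,beta,gamma}; that leaves delta.
At row 3, column 1: row 3 has {gamma,delta}; column 1 has {beta,gamma}; that leaves alpha.
At row 3, column 2: row 3 has {alpha,gamma,delta}; column 2 has {alpha,gamma}; that leaves beta.
At row 4, column 1: row 4 has {alpha,beta,gamma}; column 1 has {alpha,beta,gamma}; that leaves delta.
At row 1, column 2: row 1 has {alpha,beta,gamma}; column 2 has {alpha,beta,gamma}; that leaves delta.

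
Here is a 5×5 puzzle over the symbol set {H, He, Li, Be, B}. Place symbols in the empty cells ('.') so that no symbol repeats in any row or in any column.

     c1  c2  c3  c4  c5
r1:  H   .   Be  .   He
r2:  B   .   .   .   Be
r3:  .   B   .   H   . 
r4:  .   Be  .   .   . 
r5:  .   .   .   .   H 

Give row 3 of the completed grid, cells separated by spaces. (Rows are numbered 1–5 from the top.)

Be B He H Li

(r1,c2) = Li
(r1,c4) = B
(r3,c5) = Li
(r4,c5) = B
(r5,c2) = He
(r2,c2) = H
(r3,c3) = He
(r2,c3) = Li
(r2,c4) = He
(r3,c1) = Be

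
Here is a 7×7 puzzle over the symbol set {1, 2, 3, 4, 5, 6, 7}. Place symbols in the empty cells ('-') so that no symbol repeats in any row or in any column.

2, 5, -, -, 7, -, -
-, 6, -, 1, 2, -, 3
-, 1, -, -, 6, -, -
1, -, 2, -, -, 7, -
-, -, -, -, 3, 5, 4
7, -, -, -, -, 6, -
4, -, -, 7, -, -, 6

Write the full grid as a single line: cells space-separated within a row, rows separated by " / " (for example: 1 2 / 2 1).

2 5 6 4 7 3 1 / 5 6 7 1 2 4 3 / 3 1 4 5 6 2 7 / 1 3 2 6 4 7 5 / 6 7 1 2 3 5 4 / 7 4 5 3 1 6 2 / 4 2 3 7 5 1 6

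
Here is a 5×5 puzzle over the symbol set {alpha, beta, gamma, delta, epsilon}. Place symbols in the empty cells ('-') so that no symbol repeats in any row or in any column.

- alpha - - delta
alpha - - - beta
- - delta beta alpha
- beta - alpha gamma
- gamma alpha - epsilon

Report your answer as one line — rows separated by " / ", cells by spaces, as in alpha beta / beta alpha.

epsilon alpha beta gamma delta / alpha delta gamma epsilon beta / gamma epsilon delta beta alpha / delta beta epsilon alpha gamma / beta gamma alpha delta epsilon

At row 3, column 2: row 3 has {alpha,beta,delta}; column 2 has {alpha,beta,gamma}; that leaves epsilon.
At row 4, column 3: row 4 has {alpha,beta,gamma}; column 3 has {alpha,delta}; that leaves epsilon.
At row 5, column 4: row 5 has {alpha,gamma,epsilon}; column 4 has {alpha,beta}; that leaves delta.
At row 2, column 2: row 2 has {alpha,beta}; column 2 has {alpha,beta,gamma,epsilon}; that leaves delta.
At row 2, column 3: row 2 has {alpha,beta,delta}; column 3 has {alpha,delta,epsilon}; that leaves gamma.
At row 2, column 4: row 2 has {alpha,beta,gamma,delta}; column 4 has {alpha,beta,delta}; that leaves epsilon.
At row 3, column 1: row 3 has {alpha,beta,delta,epsilon}; column 1 has {alpha}; that leaves gamma.
At row 4, column 1: row 4 has {alpha,beta,gamma,epsilon}; column 1 has {alpha,gamma}; that leaves delta.
At row 5, column 1: row 5 has {alpha,gamma,delta,epsilon}; column 1 has {alpha,gamma,delta}; that leaves beta.
At row 1, column 1: row 1 has {alpha,delta}; column 1 has {alpha,beta,gamma,delta}; that leaves epsilon.
At row 1, column 3: row 1 has {alpha,delta,epsilon}; column 3 has {alpha,gamma,delta,epsilon}; that leaves beta.
At row 1, column 4: row 1 has {alpha,beta,delta,epsilon}; column 4 has {alpha,beta,delta,epsilon}; that leaves gamma.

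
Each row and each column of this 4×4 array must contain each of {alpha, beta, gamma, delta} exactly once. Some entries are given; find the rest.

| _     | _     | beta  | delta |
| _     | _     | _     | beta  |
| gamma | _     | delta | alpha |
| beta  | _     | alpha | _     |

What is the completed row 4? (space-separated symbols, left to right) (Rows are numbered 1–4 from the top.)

beta delta alpha gamma

row 1 has {beta,delta}; column 1 has {beta,gamma} — only alpha is left for (r1,c1).
row 1 has {alpha,beta,delta}; column 2 is empty so far — only gamma is left for (r1,c2).
row 2 has {beta}; column 1 has {alpha,beta,gamma} — only delta is left for (r2,c1).
row 2 has {beta,delta}; column 2 has {gamma} — only alpha is left for (r2,c2).
row 2 has {alpha,beta,delta}; column 3 has {alpha,beta,delta} — only gamma is left for (r2,c3).
row 3 has {alpha,gamma,delta}; column 2 has {alpha,gamma} — only beta is left for (r3,c2).
row 4 has {alpha,beta}; column 2 has {alpha,beta,gamma} — only delta is left for (r4,c2).
row 4 has {alpha,beta,delta}; column 4 has {alpha,beta,delta} — only gamma is left for (r4,c4).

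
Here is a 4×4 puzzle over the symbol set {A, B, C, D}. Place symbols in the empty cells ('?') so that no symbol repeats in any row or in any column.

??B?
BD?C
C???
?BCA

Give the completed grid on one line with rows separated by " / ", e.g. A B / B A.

(r1,c4) = D
(r2,c3) = A
(r3,c2) = A
(r3,c3) = D
(r3,c4) = B
(r4,c1) = D
(r1,c1) = A
(r1,c2) = C

A C B D / B D A C / C A D B / D B C A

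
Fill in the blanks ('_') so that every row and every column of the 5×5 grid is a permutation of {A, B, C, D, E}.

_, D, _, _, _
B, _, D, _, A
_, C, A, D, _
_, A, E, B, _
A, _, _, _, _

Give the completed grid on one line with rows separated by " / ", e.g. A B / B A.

(r2,c2) = E
(r2,c4) = C
(r3,c1) = E
(r3,c5) = B
(r5,c2) = B
(r5,c3) = C
(r5,c4) = E
(r5,c5) = D
(r1,c1) = C
(r1,c3) = B
(r1,c4) = A
(r1,c5) = E
(r4,c1) = D
(r4,c5) = C

C D B A E / B E D C A / E C A D B / D A E B C / A B C E D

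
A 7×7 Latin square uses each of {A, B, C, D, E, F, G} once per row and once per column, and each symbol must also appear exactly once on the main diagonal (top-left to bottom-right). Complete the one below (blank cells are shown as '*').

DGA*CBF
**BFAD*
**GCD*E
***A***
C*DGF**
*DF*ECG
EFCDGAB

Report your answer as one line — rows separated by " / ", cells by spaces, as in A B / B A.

Cell (r1,c4): row 1 has {A,B,C,D,F,G}; column 4 has {A,C,D,F,G} → E.
Cell (r2,c1): row 2 has {A,B,D,F}; column 1 has {C,D,E} → G.
Cell (r2,c2): row 2 has {A,B,D,F,G}; column 2 has {D,F,G}; the diagonal has {A,B,C,D,F,G} → E.
Cell (r2,c7): row 2 has {A,B,D,E,F,G}; column 7 has {B,E,F,G} → C.
Cell (r3,c6): row 3 has {C,D,E,G}; column 6 has {A,B,C,D} → F.
Cell (r4,c3): row 4 has {A}; column 3 has {A,B,C,D,F,G} → E.
Cell (r4,c5): row 4 has {A,E}; column 5 has {A,C,D,E,F,G} → B.
Cell (r4,c6): row 4 has {A,B,E}; column 6 has {A,B,C,D,F} → G.
Cell (r4,c7): row 4 has {A,B,E,G}; column 7 has {B,C,E,F,G} → D.
Cell (r5,c6): row 5 has {C,D,F,G}; column 6 has {A,B,C,D,F,G} → E.
Cell (r5,c7): row 5 has {C,D,E,F,G}; column 7 has {B,C,D,E,F,G} → A.
Cell (r6,c4): row 6 has {C,D,E,F,G}; column 4 has {A,C,D,E,F,G} → B.
Cell (r4,c1): row 4 has {A,B,D,E,G}; column 1 has {C,D,E,G} → F.
Cell (r4,c2): row 4 has {A,B,D,E,F,G}; column 2 has {D,E,F,G} → C.
Cell (r5,c2): row 5 has {A,C,D,E,F,G}; column 2 has {C,D,E,F,G} → B.
Cell (r6,c1): row 6 has {B,C,D,E,F,G}; column 1 has {C,D,E,F,G} → A.
Cell (r3,c1): row 3 has {C,D,E,F,G}; column 1 has {A,C,D,E,F,G} → B.
Cell (r3,c2): row 3 has {B,C,D,E,F,G}; column 2 has {B,C,D,E,F,G} → A.

D G A E C B F / G E B F A D C / B A G C D F E / F C E A B G D / C B D G F E A / A D F B E C G / E F C D G A B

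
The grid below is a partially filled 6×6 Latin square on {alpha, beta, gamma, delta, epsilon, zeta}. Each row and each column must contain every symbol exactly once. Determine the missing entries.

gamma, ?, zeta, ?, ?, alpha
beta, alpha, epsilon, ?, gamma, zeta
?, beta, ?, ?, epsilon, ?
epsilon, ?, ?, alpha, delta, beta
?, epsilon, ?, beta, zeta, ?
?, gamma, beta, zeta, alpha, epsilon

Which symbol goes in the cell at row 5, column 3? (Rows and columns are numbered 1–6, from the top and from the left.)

delta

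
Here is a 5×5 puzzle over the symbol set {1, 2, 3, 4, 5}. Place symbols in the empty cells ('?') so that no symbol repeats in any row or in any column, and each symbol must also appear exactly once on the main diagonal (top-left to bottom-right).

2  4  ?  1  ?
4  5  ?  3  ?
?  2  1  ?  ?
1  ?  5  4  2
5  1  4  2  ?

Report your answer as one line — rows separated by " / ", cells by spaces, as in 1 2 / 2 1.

At row 1, column 3: row 1 has {1,2,4}; column 3 has {1,4,5}; that leaves 3.
At row 1, column 5: row 1 has {1,2,3,4}; column 5 has {2}; that leaves 5.
At row 2, column 3: row 2 has {3,4,5}; column 3 has {1,3,4,5}; that leaves 2.
At row 2, column 5: row 2 has {2,3,4,5}; column 5 has {2,5}; that leaves 1.
At row 3, column 1: row 3 has {1,2}; column 1 has {1,2,4,5}; that leaves 3.
At row 3, column 4: row 3 has {1,2,3}; column 4 has {1,2,3,4}; that leaves 5.
At row 3, column 5: row 3 has {1,2,3,5}; column 5 has {1,2,5}; that leaves 4.
At row 4, column 2: row 4 has {1,2,4,5}; column 2 has {1,2,4,5}; that leaves 3.
At row 5, column 5: row 5 has {1,2,4,5}; column 5 has {1,2,4,5}; the diagonal has {1,2,4,5}; that leaves 3.

2 4 3 1 5 / 4 5 2 3 1 / 3 2 1 5 4 / 1 3 5 4 2 / 5 1 4 2 3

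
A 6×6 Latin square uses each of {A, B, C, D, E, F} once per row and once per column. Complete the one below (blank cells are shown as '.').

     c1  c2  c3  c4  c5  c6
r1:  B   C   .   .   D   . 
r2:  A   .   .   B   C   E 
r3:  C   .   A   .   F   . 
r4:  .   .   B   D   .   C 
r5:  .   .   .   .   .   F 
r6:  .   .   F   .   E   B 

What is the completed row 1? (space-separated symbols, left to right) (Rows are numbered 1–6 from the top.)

(r1,c3) = E
(r1,c6) = A
(r2,c3) = D
(r3,c4) = E
(r3,c6) = D
(r4,c5) = A
(r5,c3) = C
(r5,c4) = A
(r5,c5) = B
(r6,c1) = D
(r6,c2) = A
(r6,c4) = C
(r1,c4) = F

B C E F D A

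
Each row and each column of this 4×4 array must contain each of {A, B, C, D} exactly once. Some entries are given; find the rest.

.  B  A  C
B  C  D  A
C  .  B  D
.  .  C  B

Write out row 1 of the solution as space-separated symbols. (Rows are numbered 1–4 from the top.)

(r1,c1) = D

D B A C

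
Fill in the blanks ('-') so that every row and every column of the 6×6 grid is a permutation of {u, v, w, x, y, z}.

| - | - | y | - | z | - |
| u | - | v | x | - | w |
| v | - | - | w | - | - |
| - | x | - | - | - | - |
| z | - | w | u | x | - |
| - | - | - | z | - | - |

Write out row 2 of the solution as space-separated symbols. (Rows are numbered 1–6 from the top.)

u z v x y w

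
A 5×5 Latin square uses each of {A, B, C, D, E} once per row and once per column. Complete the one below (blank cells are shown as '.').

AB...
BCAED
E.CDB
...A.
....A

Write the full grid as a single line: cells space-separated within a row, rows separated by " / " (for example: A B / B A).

A B D C E / B C A E D / E A C D B / D E B A C / C D E B A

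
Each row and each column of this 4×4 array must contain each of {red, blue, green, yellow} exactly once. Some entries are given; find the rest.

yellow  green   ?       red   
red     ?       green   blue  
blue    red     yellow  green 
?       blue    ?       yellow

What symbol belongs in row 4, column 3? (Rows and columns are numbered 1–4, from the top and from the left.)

(r1,c3) = blue
(r2,c2) = yellow
(r4,c1) = green
(r4,c3) = red

red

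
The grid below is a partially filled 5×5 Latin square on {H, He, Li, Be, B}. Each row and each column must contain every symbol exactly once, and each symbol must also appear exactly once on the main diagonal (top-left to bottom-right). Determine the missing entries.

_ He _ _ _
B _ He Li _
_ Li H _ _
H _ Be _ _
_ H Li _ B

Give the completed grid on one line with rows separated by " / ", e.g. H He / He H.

Li He B H Be / B Be He Li H / Be Li H B He / H B Be He Li / He H Li Be B

(r1,c3) = B
(r2,c2) = Be
(r2,c5) = H
(r4,c2) = B
(r4,c4) = He
(r4,c5) = Li
(r5,c4) = Be
(r1,c1) = Li
(r1,c4) = H
(r1,c5) = Be
(r3,c4) = B
(r3,c5) = He
(r5,c1) = He
(r3,c1) = Be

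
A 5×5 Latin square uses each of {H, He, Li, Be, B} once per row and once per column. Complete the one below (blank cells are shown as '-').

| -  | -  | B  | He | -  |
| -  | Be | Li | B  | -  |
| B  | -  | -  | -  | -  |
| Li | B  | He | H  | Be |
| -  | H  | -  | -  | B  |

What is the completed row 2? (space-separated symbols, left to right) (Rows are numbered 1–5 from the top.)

(r1,c2): row 1 has {He,B}; column 2 has {H,Be,B}, so it must be Li.
(r1,c5): row 1 has {He,Li,B}; column 5 has {Be,B}, so it must be H.
(r2,c5): row 2 has {Li,Be,B}; column 5 has {H,Be,B}, so it must be He.
(r3,c2): row 3 has {B}; column 2 has {H,Li,Be,B}, so it must be He.
(r3,c5): row 3 has {He,B}; column 5 has {H,He,Be,B}, so it must be Li.
(r5,c3): row 5 has {H,B}; column 3 has {He,Li,B}, so it must be Be.
(r5,c4): row 5 has {H,Be,B}; column 4 has {H,He,B}, so it must be Li.
(r1,c1): row 1 has {H,He,Li,B}; column 1 has {Li,B}, so it must be Be.
(r2,c1): row 2 has {He,Li,Be,B}; column 1 has {Li,Be,B}, so it must be H.

H Be Li B He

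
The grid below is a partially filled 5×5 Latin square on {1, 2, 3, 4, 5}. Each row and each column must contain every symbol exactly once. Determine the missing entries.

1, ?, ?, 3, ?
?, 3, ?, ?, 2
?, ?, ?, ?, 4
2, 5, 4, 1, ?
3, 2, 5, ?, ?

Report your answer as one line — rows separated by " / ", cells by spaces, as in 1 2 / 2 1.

1 4 2 3 5 / 4 3 1 5 2 / 5 1 3 2 4 / 2 5 4 1 3 / 3 2 5 4 1

(r1,c2) = 4
(r1,c3) = 2
(r1,c5) = 5
(r2,c3) = 1
(r3,c1) = 5
(r3,c2) = 1
(r3,c3) = 3
(r3,c4) = 2
(r4,c5) = 3
(r5,c4) = 4
(r5,c5) = 1
(r2,c1) = 4
(r2,c4) = 5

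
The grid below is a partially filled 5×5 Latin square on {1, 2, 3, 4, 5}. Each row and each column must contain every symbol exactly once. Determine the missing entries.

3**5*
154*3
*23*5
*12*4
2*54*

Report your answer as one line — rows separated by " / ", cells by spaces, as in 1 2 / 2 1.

3 4 1 5 2 / 1 5 4 2 3 / 4 2 3 1 5 / 5 1 2 3 4 / 2 3 5 4 1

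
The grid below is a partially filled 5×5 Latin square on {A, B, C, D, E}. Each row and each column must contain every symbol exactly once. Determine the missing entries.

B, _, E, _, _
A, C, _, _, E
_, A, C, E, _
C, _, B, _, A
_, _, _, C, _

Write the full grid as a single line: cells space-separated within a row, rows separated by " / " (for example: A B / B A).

Cell (r1,c2): row 1 has {B,E}; column 2 has {A,C} → D.
Cell (r1,c4): row 1 has {B,D,E}; column 4 has {C,E} → A.
Cell (r1,c5): row 1 has {A,B,D,E}; column 5 has {A,E} → C.
Cell (r2,c3): row 2 has {A,C,E}; column 3 has {B,C,E} → D.
Cell (r2,c4): row 2 has {A,C,D,E}; column 4 has {A,C,E} → B.
Cell (r3,c1): row 3 has {A,C,E}; column 1 has {A,B,C} → D.
Cell (r3,c5): row 3 has {A,C,D,E}; column 5 has {A,C,E} → B.
Cell (r4,c2): row 4 has {A,B,C}; column 2 has {A,C,D} → E.
Cell (r4,c4): row 4 has {A,B,C,E}; column 4 has {A,B,C,E} → D.
Cell (r5,c1): row 5 has {C}; column 1 has {A,B,C,D} → E.
Cell (r5,c2): row 5 has {C,E}; column 2 has {A,C,D,E} → B.
Cell (r5,c3): row 5 has {B,C,E}; column 3 has {B,C,D,E} → A.
Cell (r5,c5): row 5 has {A,B,C,E}; column 5 has {A,B,C,E} → D.

B D E A C / A C D B E / D A C E B / C E B D A / E B A C D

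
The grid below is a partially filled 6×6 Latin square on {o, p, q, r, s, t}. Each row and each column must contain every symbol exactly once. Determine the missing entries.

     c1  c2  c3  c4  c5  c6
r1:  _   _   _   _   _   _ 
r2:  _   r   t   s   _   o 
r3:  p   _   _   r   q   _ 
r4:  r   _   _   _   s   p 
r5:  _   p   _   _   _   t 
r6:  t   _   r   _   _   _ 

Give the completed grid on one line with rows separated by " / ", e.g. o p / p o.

s q p o t r / q r t s p o / p t o r q s / r o q t s p / o p s q r t / t s r p o q

(r2,c1) = q
(r2,c5) = p
(r3,c6) = s
(r6,c5) = o
(r6,c6) = q
(r1,c6) = r
(r3,c3) = o
(r4,c3) = q
(r5,c3) = s
(r5,c5) = r
(r6,c2) = s
(r6,c4) = p
(r1,c3) = p
(r1,c5) = t
(r3,c2) = t
(r4,c2) = o
(r4,c4) = t
(r5,c1) = o
(r5,c4) = q
(r1,c1) = s
(r1,c2) = q
(r1,c4) = o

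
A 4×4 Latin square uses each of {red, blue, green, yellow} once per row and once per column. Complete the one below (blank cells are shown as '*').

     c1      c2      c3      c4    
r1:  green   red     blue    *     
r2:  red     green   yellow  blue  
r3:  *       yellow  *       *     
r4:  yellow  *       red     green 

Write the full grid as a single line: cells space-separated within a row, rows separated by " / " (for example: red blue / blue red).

green red blue yellow / red green yellow blue / blue yellow green red / yellow blue red green

(r1,c4) = yellow
(r3,c1) = blue
(r3,c3) = green
(r3,c4) = red
(r4,c2) = blue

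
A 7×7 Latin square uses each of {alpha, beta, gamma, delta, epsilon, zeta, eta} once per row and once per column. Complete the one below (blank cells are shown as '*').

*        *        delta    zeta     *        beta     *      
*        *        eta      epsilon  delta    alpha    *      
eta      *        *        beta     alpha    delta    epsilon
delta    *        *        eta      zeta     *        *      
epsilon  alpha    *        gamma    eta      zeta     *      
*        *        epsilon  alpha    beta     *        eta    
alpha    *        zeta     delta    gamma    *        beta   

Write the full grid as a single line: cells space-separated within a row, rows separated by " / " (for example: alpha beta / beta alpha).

gamma eta delta zeta epsilon beta alpha / beta gamma eta epsilon delta alpha zeta / eta zeta gamma beta alpha delta epsilon / delta beta alpha eta zeta epsilon gamma / epsilon alpha beta gamma eta zeta delta / zeta delta epsilon alpha beta gamma eta / alpha epsilon zeta delta gamma eta beta

(r1,c1): row 1 has {beta,delta,zeta}; column 1 has {alpha,delta,epsilon,eta}, so it must be gamma.
(r1,c5): row 1 has {beta,gamma,delta,zeta}; column 5 has {alpha,beta,gamma,delta,zeta,eta}, so it must be epsilon.
(r1,c7): row 1 has {beta,gamma,delta,epsilon,zeta}; column 7 has {beta,epsilon,eta}, so it must be alpha.
(r3,c3): row 3 has {alpha,beta,delta,epsilon,eta}; column 3 has {delta,epsilon,zeta,eta}, so it must be gamma.
(r4,c7): row 4 has {delta,zeta,eta}; column 7 has {alpha,beta,epsilon,eta}, so it must be gamma.
(r5,c3): row 5 has {alpha,gamma,epsilon,zeta,eta}; column 3 has {gamma,delta,epsilon,zeta,eta}, so it must be beta.
(r5,c7): row 5 has {alpha,beta,gamma,epsilon,zeta,eta}; column 7 has {alpha,beta,gamma,epsilon,eta}, so it must be delta.
(r6,c1): row 6 has {alpha,beta,epsilon,eta}; column 1 has {alpha,gamma,delta,epsilon,eta}, so it must be zeta.
(r6,c6): row 6 has {alpha,beta,epsilon,zeta,eta}; column 6 has {alpha,beta,delta,zeta}, so it must be gamma.
(r1,c2): row 1 has {alpha,beta,gamma,delta,epsilon,zeta}; column 2 has {alpha}, so it must be eta.
(r2,c1): row 2 has {alpha,delta,epsilon,eta}; column 1 has {alpha,gamma,delta,epsilon,zeta,eta}, so it must be beta.
(r2,c7): row 2 has {alpha,beta,delta,epsilon,eta}; column 7 has {alpha,beta,gamma,delta,epsilon,eta}, so it must be zeta.
(r3,c2): row 3 has {alpha,beta,gamma,delta,epsilon,eta}; column 2 has {alpha,eta}, so it must be zeta.
(r4,c3): row 4 has {gamma,delta,zeta,eta}; column 3 has {beta,gamma,delta,epsilon,zeta,eta}, so it must be alpha.
(r4,c6): row 4 has {alpha,gamma,delta,zeta,eta}; column 6 has {alpha,beta,gamma,delta,zeta}, so it must be epsilon.
(r6,c2): row 6 has {alpha,beta,gamma,epsilon,zeta,eta}; column 2 has {alpha,zeta,eta}, so it must be delta.
(r7,c2): row 7 has {alpha,beta,gamma,delta,zeta}; column 2 has {alpha,delta,zeta,eta}, so it must be epsilon.
(r7,c6): row 7 has {alpha,beta,gamma,delta,epsilon,zeta}; column 6 has {alpha,beta,gamma,delta,epsilon,zeta}, so it must be eta.
(r2,c2): row 2 has {alpha,beta,delta,epsilon,zeta,eta}; column 2 has {alpha,delta,epsilon,zeta,eta}, so it must be gamma.
(r4,c2): row 4 has {alpha,gamma,delta,epsilon,zeta,eta}; column 2 has {alpha,gamma,delta,epsilon,zeta,eta}, so it must be beta.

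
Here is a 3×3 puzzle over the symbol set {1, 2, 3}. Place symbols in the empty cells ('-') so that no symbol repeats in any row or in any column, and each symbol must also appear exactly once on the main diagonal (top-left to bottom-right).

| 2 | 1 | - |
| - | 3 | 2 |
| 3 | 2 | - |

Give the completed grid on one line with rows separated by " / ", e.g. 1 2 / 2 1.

(r1,c3) = 3
(r2,c1) = 1
(r3,c3) = 1

2 1 3 / 1 3 2 / 3 2 1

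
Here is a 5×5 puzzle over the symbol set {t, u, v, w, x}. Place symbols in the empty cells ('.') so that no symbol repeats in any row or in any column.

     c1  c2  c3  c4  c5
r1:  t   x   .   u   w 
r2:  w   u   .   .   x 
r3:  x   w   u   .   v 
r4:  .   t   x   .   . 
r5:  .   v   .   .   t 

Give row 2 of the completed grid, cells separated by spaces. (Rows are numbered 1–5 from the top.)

w u t v x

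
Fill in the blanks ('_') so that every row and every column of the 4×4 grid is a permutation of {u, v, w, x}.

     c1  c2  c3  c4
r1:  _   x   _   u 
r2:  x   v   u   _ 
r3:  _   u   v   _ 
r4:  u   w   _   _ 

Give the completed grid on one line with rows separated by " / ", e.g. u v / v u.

(r1,c3): row 1 has {u,x}; column 3 has {u,v}, so it must be w.
(r2,c4): row 2 has {u,v,x}; column 4 has {u}, so it must be w.
(r3,c1): row 3 has {u,v}; column 1 has {u,x}, so it must be w.
(r3,c4): row 3 has {u,v,w}; column 4 has {u,w}, so it must be x.
(r4,c3): row 4 has {u,w}; column 3 has {u,v,w}, so it must be x.
(r4,c4): row 4 has {u,w,x}; column 4 has {u,w,x}, so it must be v.
(r1,c1): row 1 has {u,w,x}; column 1 has {u,w,x}, so it must be v.

v x w u / x v u w / w u v x / u w x v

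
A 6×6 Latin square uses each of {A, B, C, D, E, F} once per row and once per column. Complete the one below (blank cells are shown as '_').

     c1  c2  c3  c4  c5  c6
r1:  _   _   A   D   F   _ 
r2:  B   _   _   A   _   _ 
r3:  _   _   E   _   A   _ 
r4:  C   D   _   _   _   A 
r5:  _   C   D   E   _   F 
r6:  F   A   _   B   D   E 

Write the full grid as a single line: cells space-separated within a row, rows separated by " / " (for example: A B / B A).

E B A D F C / B E F A C D / D F E C A B / C D B F E A / A C D E B F / F A C B D E

(r1,c1): row 1 has {A,D,F}; column 1 has {B,C,F}, so it must be E.
(r1,c2): row 1 has {A,D,E,F}; column 2 has {A,C,D}, so it must be B.
(r1,c6): row 1 has {A,B,D,E,F}; column 6 has {A,E,F}, so it must be C.
(r2,c6): row 2 has {A,B}; column 6 has {A,C,E,F}, so it must be D.
(r3,c1): row 3 has {A,E}; column 1 has {B,C,E,F}, so it must be D.
(r3,c2): row 3 has {A,D,E}; column 2 has {A,B,C,D}, so it must be F.
(r3,c4): row 3 has {A,D,E,F}; column 4 has {A,B,D,E}, so it must be C.
(r3,c6): row 3 has {A,C,D,E,F}; column 6 has {A,C,D,E,F}, so it must be B.
(r4,c4): row 4 has {A,C,D}; column 4 has {A,B,C,D,E}, so it must be F.
(r5,c1): row 5 has {C,D,E,F}; column 1 has {B,C,D,E,F}, so it must be A.
(r5,c5): row 5 has {A,C,D,E,F}; column 5 has {A,D,F}, so it must be B.
(r6,c3): row 6 has {A,B,D,E,F}; column 3 has {A,D,E}, so it must be C.
(r2,c2): row 2 has {A,B,D}; column 2 has {A,B,C,D,F}, so it must be E.
(r2,c3): row 2 has {A,B,D,E}; column 3 has {A,C,D,E}, so it must be F.
(r2,c5): row 2 has {A,B,D,E,F}; column 5 has {A,B,D,F}, so it must be C.
(r4,c3): row 4 has {A,C,D,F}; column 3 has {A,C,D,E,F}, so it must be B.
(r4,c5): row 4 has {A,B,C,D,F}; column 5 has {A,B,C,D,F}, so it must be E.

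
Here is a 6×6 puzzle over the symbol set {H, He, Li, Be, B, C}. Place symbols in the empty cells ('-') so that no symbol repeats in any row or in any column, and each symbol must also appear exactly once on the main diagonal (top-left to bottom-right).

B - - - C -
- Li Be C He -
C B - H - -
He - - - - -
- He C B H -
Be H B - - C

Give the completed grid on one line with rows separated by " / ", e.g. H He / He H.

B Be H Li C He / H Li Be C He B / C B He H Be Li / He C Li Be B H / Li He C B H Be / Be H B He Li C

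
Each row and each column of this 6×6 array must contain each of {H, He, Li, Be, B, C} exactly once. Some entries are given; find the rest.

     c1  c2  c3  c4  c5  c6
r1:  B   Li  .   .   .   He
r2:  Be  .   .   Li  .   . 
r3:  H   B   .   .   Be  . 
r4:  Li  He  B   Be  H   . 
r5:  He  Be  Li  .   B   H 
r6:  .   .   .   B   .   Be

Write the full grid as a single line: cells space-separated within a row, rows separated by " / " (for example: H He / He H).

(r1,c5): row 1 has {He,Li,B}; column 5 has {H,Be,B}, so it must be C.
(r2,c5): row 2 has {Li,Be}; column 5 has {H,Be,B,C}, so it must be He.
(r4,c6): row 4 has {H,He,Li,Be,B}; column 6 has {H,He,Be}, so it must be C.
(r5,c4): row 5 has {H,He,Li,Be,B}; column 4 has {Li,Be,B}, so it must be C.
(r6,c1): row 6 has {Be,B}; column 1 has {H,He,Li,Be,B}, so it must be C.
(r6,c2): row 6 has {Be,B,C}; column 2 has {He,Li,Be,B}, so it must be H.
(r6,c3): row 6 has {H,Be,B,C}; column 3 has {Li,B}, so it must be He.
(r6,c5): row 6 has {H,He,Be,B,C}; column 5 has {H,He,Be,B,C}, so it must be Li.
(r1,c4): row 1 has {He,Li,B,C}; column 4 has {Li,Be,B,C}, so it must be H.
(r2,c2): row 2 has {He,Li,Be}; column 2 has {H,He,Li,Be,B}, so it must be C.
(r2,c3): row 2 has {He,Li,Be,C}; column 3 has {He,Li,B}, so it must be H.
(r2,c6): row 2 has {H,He,Li,Be,C}; column 6 has {H,He,Be,C}, so it must be B.
(r3,c3): row 3 has {H,Be,B}; column 3 has {H,He,Li,B}, so it must be C.
(r3,c4): row 3 has {H,Be,B,C}; column 4 has {H,Li,Be,B,C}, so it must be He.
(r3,c6): row 3 has {H,He,Be,B,C}; column 6 has {H,He,Be,B,C}, so it must be Li.
(r1,c3): row 1 has {H,He,Li,B,C}; column 3 has {H,He,Li,B,C}, so it must be Be.

B Li Be H C He / Be C H Li He B / H B C He Be Li / Li He B Be H C / He Be Li C B H / C H He B Li Be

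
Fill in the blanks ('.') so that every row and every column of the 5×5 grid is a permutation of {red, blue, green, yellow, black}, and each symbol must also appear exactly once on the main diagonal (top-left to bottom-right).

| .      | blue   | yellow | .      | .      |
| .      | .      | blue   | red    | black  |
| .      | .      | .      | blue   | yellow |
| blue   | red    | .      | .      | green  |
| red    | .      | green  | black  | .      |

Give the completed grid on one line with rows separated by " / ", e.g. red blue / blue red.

row 1 has {blue,yellow}; column 4 has {red,blue,black} — only green is left for (r1,c4).
row 1 has {blue,green,yellow}; column 5 has {green,yellow,black} — only red is left for (r1,c5).
row 4 has {red,blue,green}; column 3 has {blue,green,yellow} — only black is left for (r4,c3).
row 4 has {red,blue,green,black}; column 4 has {red,blue,green,black}; the diagonal is empty so far — only yellow is left for (r4,c4).
row 5 has {red,green,black}; column 2 has {red,blue} — only yellow is left for (r5,c2).
row 5 has {red,green,yellow,black}; column 5 has {red,green,yellow,black}; the diagonal has {yellow} — only blue is left for (r5,c5).
row 1 has {red,blue,green,yellow}; column 1 has {red,blue}; the diagonal has {blue,yellow} — only black is left for (r1,c1).
row 2 has {red,blue,black}; column 2 has {red,blue,yellow}; the diagonal has {blue,yellow,black} — only green is left for (r2,c2).
row 3 has {blue,yellow}; column 1 has {red,blue,black} — only green is left for (r3,c1).
row 3 has {blue,green,yellow}; column 2 has {red,blue,green,yellow} — only black is left for (r3,c2).
row 3 has {blue,green,yellow,black}; column 3 has {blue,green,yellow,black}; the diagonal has {blue,green,yellow,black} — only red is left for (r3,c3).
row 2 has {red,blue,green,black}; column 1 has {red,blue,green,black} — only yellow is left for (r2,c1).

black blue yellow green red / yellow green blue red black / green black red blue yellow / blue red black yellow green / red yellow green black blue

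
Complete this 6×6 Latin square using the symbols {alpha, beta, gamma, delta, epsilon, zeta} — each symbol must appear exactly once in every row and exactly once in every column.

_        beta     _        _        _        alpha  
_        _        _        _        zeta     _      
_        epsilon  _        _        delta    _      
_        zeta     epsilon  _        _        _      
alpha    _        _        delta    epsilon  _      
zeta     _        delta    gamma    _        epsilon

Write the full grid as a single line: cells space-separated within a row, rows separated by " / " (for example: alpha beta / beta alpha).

Cell (r1,c5): row 1 has {alpha,beta}; column 5 has {delta,epsilon,zeta} → gamma.
Cell (r5,c2): row 5 has {alpha,delta,epsilon}; column 2 has {beta,epsilon,zeta} → gamma.
Cell (r6,c2): row 6 has {gamma,delta,epsilon,zeta}; column 2 has {beta,gamma,epsilon,zeta} → alpha.
Cell (r6,c5): row 6 has {alpha,gamma,delta,epsilon,zeta}; column 5 has {gamma,delta,epsilon,zeta} → beta.
Cell (r1,c3): row 1 has {alpha,beta,gamma}; column 3 has {delta,epsilon} → zeta.
Cell (r1,c4): row 1 has {alpha,beta,gamma,zeta}; column 4 has {gamma,delta} → epsilon.
Cell (r2,c2): row 2 has {zeta}; column 2 has {alpha,beta,gamma,epsilon,zeta} → delta.
Cell (r4,c5): row 4 has {epsilon,zeta}; column 5 has {beta,gamma,delta,epsilon,zeta} → alpha.
Cell (r5,c3): row 5 has {alpha,gamma,delta,epsilon}; column 3 has {delta,epsilon,zeta} → beta.
Cell (r5,c6): row 5 has {alpha,beta,gamma,delta,epsilon}; column 6 has {alpha,epsilon} → zeta.
Cell (r1,c1): row 1 has {alpha,beta,gamma,epsilon,zeta}; column 1 has {alpha,zeta} → delta.
Cell (r4,c4): row 4 has {alpha,epsilon,zeta}; column 4 has {gamma,delta,epsilon} → beta.
Cell (r2,c4): row 2 has {delta,zeta}; column 4 has {beta,gamma,delta,epsilon} → alpha.
Cell (r3,c4): row 3 has {delta,epsilon}; column 4 has {alpha,beta,gamma,delta,epsilon} → zeta.
Cell (r4,c1): row 4 has {alpha,beta,epsilon,zeta}; column 1 has {alpha,delta,zeta} → gamma.
Cell (r4,c6): row 4 has {alpha,beta,gamma,epsilon,zeta}; column 6 has {alpha,epsilon,zeta} → delta.
Cell (r2,c3): row 2 has {alpha,delta,zeta}; column 3 has {beta,delta,epsilon,zeta} → gamma.
Cell (r2,c6): row 2 has {alpha,gamma,delta,zeta}; column 6 has {alpha,delta,epsilon,zeta} → beta.
Cell (r3,c1): row 3 has {delta,epsilon,zeta}; column 1 has {alpha,gamma,delta,zeta} → beta.
Cell (r3,c3): row 3 has {beta,delta,epsilon,zeta}; column 3 has {beta,gamma,delta,epsilon,zeta} → alpha.
Cell (r3,c6): row 3 has {alpha,beta,delta,epsilon,zeta}; column 6 has {alpha,beta,delta,epsilon,zeta} → gamma.
Cell (r2,c1): row 2 has {alpha,beta,gamma,delta,zeta}; column 1 has {alpha,beta,gamma,delta,zeta} → epsilon.

delta beta zeta epsilon gamma alpha / epsilon delta gamma alpha zeta beta / beta epsilon alpha zeta delta gamma / gamma zeta epsilon beta alpha delta / alpha gamma beta delta epsilon zeta / zeta alpha delta gamma beta epsilon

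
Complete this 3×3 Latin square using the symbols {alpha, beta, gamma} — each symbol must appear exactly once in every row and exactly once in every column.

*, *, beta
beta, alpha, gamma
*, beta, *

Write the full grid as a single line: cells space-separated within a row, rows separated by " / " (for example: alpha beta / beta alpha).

(r1,c2) = gamma
(r3,c3) = alpha
(r1,c1) = alpha
(r3,c1) = gamma

alpha gamma beta / beta alpha gamma / gamma beta alpha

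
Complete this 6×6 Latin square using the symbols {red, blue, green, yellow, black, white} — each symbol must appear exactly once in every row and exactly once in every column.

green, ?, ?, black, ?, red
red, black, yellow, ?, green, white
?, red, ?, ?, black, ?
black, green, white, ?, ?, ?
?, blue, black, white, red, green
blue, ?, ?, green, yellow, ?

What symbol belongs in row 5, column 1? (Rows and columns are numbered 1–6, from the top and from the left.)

(r1,c3) = blue
(r1,c5) = white
(r2,c4) = blue
(r3,c3) = green
(r3,c4) = yellow
(r3,c6) = blue
(r4,c4) = red
(r4,c5) = blue
(r4,c6) = yellow
(r5,c1) = yellow

yellow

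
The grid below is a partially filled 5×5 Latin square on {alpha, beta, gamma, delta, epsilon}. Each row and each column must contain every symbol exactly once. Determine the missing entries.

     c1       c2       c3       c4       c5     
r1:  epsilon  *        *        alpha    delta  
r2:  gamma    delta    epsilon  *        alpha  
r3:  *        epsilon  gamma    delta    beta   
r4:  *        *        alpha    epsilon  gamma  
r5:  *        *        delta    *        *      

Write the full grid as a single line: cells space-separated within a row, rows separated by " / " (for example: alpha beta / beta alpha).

epsilon gamma beta alpha delta / gamma delta epsilon beta alpha / alpha epsilon gamma delta beta / delta beta alpha epsilon gamma / beta alpha delta gamma epsilon

(r1,c3) = beta
(r2,c4) = beta
(r3,c1) = alpha
(r4,c2) = beta
(r5,c1) = beta
(r5,c4) = gamma
(r5,c5) = epsilon
(r1,c2) = gamma
(r4,c1) = delta
(r5,c2) = alpha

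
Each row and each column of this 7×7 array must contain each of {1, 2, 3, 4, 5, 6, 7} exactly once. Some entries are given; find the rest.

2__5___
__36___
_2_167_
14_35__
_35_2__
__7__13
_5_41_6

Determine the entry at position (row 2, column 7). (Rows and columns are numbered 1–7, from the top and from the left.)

2

(r3,c3) = 4
(r3,c7) = 5
(r5,c4) = 7
(r6,c2) = 6
(r6,c4) = 2
(r6,c5) = 4
(r7,c3) = 2
(r7,c6) = 3
(r2,c5) = 7
(r3,c1) = 3
(r4,c3) = 6
(r4,c6) = 2
(r4,c7) = 7
(r6,c1) = 5
(r7,c1) = 7
(r1,c3) = 1
(r1,c5) = 3
(r1,c7) = 4
(r2,c1) = 4
(r2,c2) = 1
(r2,c6) = 5
(r2,c7) = 2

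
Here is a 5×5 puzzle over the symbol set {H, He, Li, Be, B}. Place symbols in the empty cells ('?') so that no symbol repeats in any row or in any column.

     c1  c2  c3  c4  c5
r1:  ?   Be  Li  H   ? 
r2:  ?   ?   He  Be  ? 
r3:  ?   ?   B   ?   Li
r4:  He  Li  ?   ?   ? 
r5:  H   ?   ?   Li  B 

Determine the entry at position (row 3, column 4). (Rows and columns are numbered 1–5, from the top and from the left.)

He

At row 1, column 1: row 1 has {H,Li,Be}; column 1 has {H,He}; that leaves B.
At row 1, column 5: row 1 has {H,Li,Be,B}; column 5 has {Li,B}; that leaves He.
At row 2, column 1: row 2 has {He,Be}; column 1 has {H,He,B}; that leaves Li.
At row 2, column 5: row 2 has {He,Li,Be}; column 5 has {He,Li,B}; that leaves H.
At row 3, column 1: row 3 has {Li,B}; column 1 has {H,He,Li,B}; that leaves Be.
At row 3, column 4: row 3 has {Li,Be,B}; column 4 has {H,Li,Be}; that leaves He.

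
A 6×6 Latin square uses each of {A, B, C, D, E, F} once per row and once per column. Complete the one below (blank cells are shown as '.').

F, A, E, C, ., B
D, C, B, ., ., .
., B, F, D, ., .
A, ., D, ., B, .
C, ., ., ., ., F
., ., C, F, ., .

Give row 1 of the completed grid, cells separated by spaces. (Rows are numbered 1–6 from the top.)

F A E C D B

Cell (r1,c5): row 1 has {A,B,C,E,F}; column 5 has {B} → D.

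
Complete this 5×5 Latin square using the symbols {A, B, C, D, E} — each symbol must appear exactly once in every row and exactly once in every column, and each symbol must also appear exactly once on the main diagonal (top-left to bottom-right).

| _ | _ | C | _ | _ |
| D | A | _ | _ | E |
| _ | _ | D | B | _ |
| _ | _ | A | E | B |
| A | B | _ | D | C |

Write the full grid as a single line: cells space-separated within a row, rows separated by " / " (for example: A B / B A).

row 1 has {C}; column 1 has {A,D}; the diagonal has {A,C,D,E} — only B is left for (r1,c1).
row 1 has {B,C}; column 4 has {B,D,E} — only A is left for (r1,c4).
row 1 has {A,B,C}; column 5 has {B,C,E} — only D is left for (r1,c5).
row 2 has {A,D,E}; column 3 has {A,C,D} — only B is left for (r2,c3).
row 2 has {A,B,D,E}; column 4 has {A,B,D,E} — only C is left for (r2,c4).
row 3 has {B,D}; column 5 has {B,C,D,E} — only A is left for (r3,c5).
row 4 has {A,B,E}; column 1 has {A,B,D} — only C is left for (r4,c1).
row 4 has {A,B,C,E}; column 2 has {A,B} — only D is left for (r4,c2).
row 5 has {A,B,C,D}; column 3 has {A,B,C,D} — only E is left for (r5,c3).
row 1 has {A,B,C,D}; column 2 has {A,B,D} — only E is left for (r1,c2).
row 3 has {A,B,D}; column 1 has {A,B,C,D} — only E is left for (r3,c1).
row 3 has {A,B,D,E}; column 2 has {A,B,D,E} — only C is left for (r3,c2).

B E C A D / D A B C E / E C D B A / C D A E B / A B E D C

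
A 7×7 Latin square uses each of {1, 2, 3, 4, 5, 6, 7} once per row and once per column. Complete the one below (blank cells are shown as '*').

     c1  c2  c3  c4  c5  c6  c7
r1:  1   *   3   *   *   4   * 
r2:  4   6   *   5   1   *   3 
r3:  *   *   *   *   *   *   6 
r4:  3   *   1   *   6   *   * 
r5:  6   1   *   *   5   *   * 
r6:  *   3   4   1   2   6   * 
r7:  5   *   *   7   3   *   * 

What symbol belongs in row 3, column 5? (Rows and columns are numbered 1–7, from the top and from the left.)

(r1,c5): row 1 has {1,3,4}; column 5 has {1,2,3,5,6}, so it must be 7.
(r3,c5): row 3 has {6}; column 5 has {1,2,3,5,6,7}, so it must be 4.

4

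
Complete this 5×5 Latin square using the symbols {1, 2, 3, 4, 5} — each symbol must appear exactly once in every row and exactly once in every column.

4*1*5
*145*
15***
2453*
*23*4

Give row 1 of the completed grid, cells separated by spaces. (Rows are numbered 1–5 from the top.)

4 3 1 2 5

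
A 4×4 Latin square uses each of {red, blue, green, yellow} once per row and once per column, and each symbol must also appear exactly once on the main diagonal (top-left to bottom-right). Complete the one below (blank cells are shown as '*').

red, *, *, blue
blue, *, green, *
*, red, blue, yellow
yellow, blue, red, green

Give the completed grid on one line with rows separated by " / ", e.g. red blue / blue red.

At row 1, column 3: row 1 has {red,blue}; column 3 has {red,blue,green}; that leaves yellow.
At row 2, column 2: row 2 has {blue,green}; column 2 has {red,blue}; the diagonal has {red,blue,green}; that leaves yellow.
At row 2, column 4: row 2 has {blue,green,yellow}; column 4 has {blue,green,yellow}; that leaves red.
At row 3, column 1: row 3 has {red,blue,yellow}; column 1 has {red,blue,yellow}; that leaves green.
At row 1, column 2: row 1 has {red,blue,yellow}; column 2 has {red,blue,yellow}; that leaves green.

red green yellow blue / blue yellow green red / green red blue yellow / yellow blue red green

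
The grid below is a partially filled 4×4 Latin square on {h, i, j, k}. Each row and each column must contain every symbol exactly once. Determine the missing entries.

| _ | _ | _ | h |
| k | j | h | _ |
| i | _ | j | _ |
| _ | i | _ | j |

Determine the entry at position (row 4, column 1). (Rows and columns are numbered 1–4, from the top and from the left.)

h

At row 1, column 1: row 1 has {h}; column 1 has {i,k}; that leaves j.
At row 1, column 2: row 1 has {h,j}; column 2 has {i,j}; that leaves k.
At row 1, column 3: row 1 has {h,j,k}; column 3 has {h,j}; that leaves i.
At row 2, column 4: row 2 has {h,j,k}; column 4 has {h,j}; that leaves i.
At row 3, column 2: row 3 has {i,j}; column 2 has {i,j,k}; that leaves h.
At row 3, column 4: row 3 has {h,i,j}; column 4 has {h,i,j}; that leaves k.
At row 4, column 1: row 4 has {i,j}; column 1 has {i,j,k}; that leaves h.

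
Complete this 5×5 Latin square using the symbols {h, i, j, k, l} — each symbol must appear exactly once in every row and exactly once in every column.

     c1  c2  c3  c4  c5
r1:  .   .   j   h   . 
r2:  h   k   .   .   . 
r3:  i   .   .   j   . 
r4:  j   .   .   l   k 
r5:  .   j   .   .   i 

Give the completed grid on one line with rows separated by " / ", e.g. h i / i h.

k i j h l / h k l i j / i l k j h / j h i l k / l j h k i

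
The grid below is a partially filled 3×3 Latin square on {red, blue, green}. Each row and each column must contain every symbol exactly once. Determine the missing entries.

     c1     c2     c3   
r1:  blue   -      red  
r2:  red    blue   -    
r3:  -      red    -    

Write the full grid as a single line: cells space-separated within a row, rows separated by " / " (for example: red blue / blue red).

blue green red / red blue green / green red blue

At row 1, column 2: row 1 has {red,blue}; column 2 has {red,blue}; that leaves green.
At row 2, column 3: row 2 has {red,blue}; column 3 has {red}; that leaves green.
At row 3, column 1: row 3 has {red}; column 1 has {red,blue}; that leaves green.
At row 3, column 3: row 3 has {red,green}; column 3 has {red,green}; that leaves blue.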